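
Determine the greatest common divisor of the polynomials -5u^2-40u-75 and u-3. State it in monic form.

1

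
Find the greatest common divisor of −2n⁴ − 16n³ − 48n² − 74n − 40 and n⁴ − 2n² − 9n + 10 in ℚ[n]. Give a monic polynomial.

n² + 3n + 5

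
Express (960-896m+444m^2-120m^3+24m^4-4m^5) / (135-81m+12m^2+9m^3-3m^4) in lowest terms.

Euclidean algorithm in ℚ[m]:
  -4m^5+24m^4-120m^3+444m^2-896m+960 = ((4/3)m-4)(-3m^4+9m^3+12m^2-81m+135) + (-100m^3+600m^2-1400m+1500)
  -3m^4+9m^3+12m^2-81m+135 = ((3/100)m+9/100)(-100m^3+600m^2-1400m+1500) + (0)
Last nonzero remainder: -100m^3+600m^2-1400m+1500. Dividing through by -100 gives the monic gcd m^3-6m^2+14m-15.
Cancel m^3-6m^2+14m-15 from numerator and denominator to get the reduced form.

(64+4m^2)/(9+3m)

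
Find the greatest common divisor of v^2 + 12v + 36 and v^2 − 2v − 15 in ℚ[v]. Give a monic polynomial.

Apply the Euclidean algorithm:
  v^2 + 12v + 36 = (v^2 − 2v − 15) + (14v + 51)
  v^2 − 2v − 15 = ((1/14)v − 79/196)(14v + 51) + (1089/196)
  14v + 51 = ((2744/1089)v + 3332/363)(1089/196) + (0)
The last nonzero remainder is the constant 1089/196, so the polynomials are coprime and gcd = 1.

1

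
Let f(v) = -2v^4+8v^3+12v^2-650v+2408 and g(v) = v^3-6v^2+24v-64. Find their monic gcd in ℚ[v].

v-4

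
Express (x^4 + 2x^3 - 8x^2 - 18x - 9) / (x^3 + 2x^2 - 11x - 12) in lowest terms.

Apply the Euclidean algorithm:
  x^4 + 2x^3 - 8x^2 - 18x - 9 = (x)(x^3 + 2x^2 - 11x - 12) + (3x^2 - 6x - 9)
  x^3 + 2x^2 - 11x - 12 = ((1/3)x + 4/3)(3x^2 - 6x - 9) + (0)
Last nonzero remainder: 3x^2 - 6x - 9. Dividing through by 3 gives the monic gcd x^2 - 2x - 3.
Cancel x^2 - 2x - 3 from numerator and denominator to get the reduced form.

(x^2 + 4x + 3)/(x + 4)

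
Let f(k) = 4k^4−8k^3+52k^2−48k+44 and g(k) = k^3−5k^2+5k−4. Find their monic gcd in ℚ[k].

Apply the Euclidean algorithm:
  4k^4−8k^3+52k^2−48k+44 = (4k+12)(k^3−5k^2+5k−4) + (92k^2−92k+92)
  k^3−5k^2+5k−4 = ((1/92)k−1/23)(92k^2−92k+92) + (0)
Last nonzero remainder: 92k^2−92k+92. Dividing through by 92 gives the monic gcd k^2−k+1.

k^2−k+1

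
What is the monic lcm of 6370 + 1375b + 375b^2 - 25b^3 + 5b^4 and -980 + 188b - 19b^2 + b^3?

-12740 - 1476b - 475b^2 + 125b^3 - 15b^4 + b^5

Apply the Euclidean algorithm:
  5b^4 - 25b^3 + 375b^2 + 1375b + 6370 = (5b + 70)(b^3 - 19b^2 + 188b - 980) + (765b^2 - 6885b + 74970)
  b^3 - 19b^2 + 188b - 980 = ((1/765)b - 2/153)(765b^2 - 6885b + 74970) + (0)
Last nonzero remainder: 765b^2 - 6885b + 74970. Dividing through by 765 gives the monic gcd b^2 - 9b + 98.
Then lcm(f, g) = f·g / gcd(f, g); expanding and making the result monic gives the answer.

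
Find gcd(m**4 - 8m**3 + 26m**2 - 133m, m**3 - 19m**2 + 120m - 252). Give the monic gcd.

Repeated division with remainder:
  m**4 - 8m**3 + 26m**2 - 133m = (m + 11)(m**3 - 19m**2 + 120m - 252) + (115m**2 - 1201m + 2772)
  m**3 - 19m**2 + 120m - 252 = ((1/115)m - 984/13225)(115m**2 - 1201m + 2772) + ((86436/13225)m - 605052/13225)
  115m**2 - 1201m + 2772 = ((1520875/86436)m - 145475/2401)((86436/13225)m - 605052/13225) + (0)
Last nonzero remainder: (86436/13225)m - 605052/13225. Dividing through by 86436/13225 gives the monic gcd m - 7.

m - 7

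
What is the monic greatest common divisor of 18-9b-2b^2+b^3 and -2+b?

-2+b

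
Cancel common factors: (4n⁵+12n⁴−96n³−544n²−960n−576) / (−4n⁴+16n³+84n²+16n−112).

(−n³+n²+24n+36)/(n²−8n+7)

Repeated division with remainder:
  4n⁵+12n⁴−96n³−544n²−960n−576 = (−n−7)(−4n⁴+16n³+84n²+16n−112) + (100n³+60n²−960n−1360)
  −4n⁴+16n³+84n²+16n−112 = (−(1/25)n+23/125)(100n³+60n²−960n−1360) + ((864/25)n²+(3456/25)n+3456/25)
  100n³+60n²−960n−1360 = ((625/216)n−2125/216)((864/25)n²+(3456/25)n+3456/25) + (0)
Last nonzero remainder: (864/25)n²+(3456/25)n+3456/25. Dividing through by 864/25 gives the monic gcd n²+4n+4.
Cancel n²+4n+4 from numerator and denominator to get the reduced form.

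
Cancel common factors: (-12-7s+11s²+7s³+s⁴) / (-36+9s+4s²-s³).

(4+s-4s²-s³)/(12-7s+s²)

Repeated division with remainder:
  s⁴+7s³+11s²-7s-12 = (-s-11)(-s³+4s²+9s-36) + (64s²+56s-408)
  -s³+4s²+9s-36 = (-(1/64)s+39/512)(64s²+56s-408) + (-(105/64)s-315/64)
  64s²+56s-408 = (-(4096/105)s+8704/105)(-(105/64)s-315/64) + (0)
Last nonzero remainder: -(105/64)s-315/64. Dividing through by -105/64 gives the monic gcd s+3.
Cancel s+3 from numerator and denominator to get the reduced form.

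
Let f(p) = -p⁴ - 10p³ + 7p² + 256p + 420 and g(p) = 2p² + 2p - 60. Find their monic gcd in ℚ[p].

p² + p - 30

Apply the Euclidean algorithm:
  -p⁴ - 10p³ + 7p² + 256p + 420 = (-(1/2)p² - (9/2)p - 7)(2p² + 2p - 60) + (0)
Last nonzero remainder: 2p² + 2p - 60. Dividing through by 2 gives the monic gcd p² + p - 30.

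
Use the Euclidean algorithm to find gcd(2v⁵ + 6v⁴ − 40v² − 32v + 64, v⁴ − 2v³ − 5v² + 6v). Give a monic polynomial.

v² + v − 2

Apply the Euclidean algorithm:
  2v⁵ + 6v⁴ − 40v² − 32v + 64 = (2v + 10)(v⁴ − 2v³ − 5v² + 6v) + (30v³ − 2v² − 92v + 64)
  v⁴ − 2v³ − 5v² + 6v = ((1/30)v − 29/450)(30v³ − 2v² − 92v + 64) + (−(464/225)v² − (464/225)v + 928/225)
  30v³ − 2v² − 92v + 64 = (−(3375/232)v + 450/29)(−(464/225)v² − (464/225)v + 928/225) + (0)
Last nonzero remainder: −(464/225)v² − (464/225)v + 928/225. Dividing through by −464/225 gives the monic gcd v² + v − 2.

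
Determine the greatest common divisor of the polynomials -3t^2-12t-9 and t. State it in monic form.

1

Euclidean algorithm in ℚ[t]:
  -3t^2-12t-9 = (-3t-12)(t) + (-9)
  t = (-(1/9)t)(-9) + (0)
The last nonzero remainder is the constant -9, so the polynomials are coprime and gcd = 1.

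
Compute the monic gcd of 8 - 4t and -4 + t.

Euclidean algorithm in ℚ[t]:
  -4t + 8 = (-4)(t - 4) + (-8)
  t - 4 = (-(1/8)t + 1/2)(-8) + (0)
The last nonzero remainder is the constant -8, so the polynomials are coprime and gcd = 1.

1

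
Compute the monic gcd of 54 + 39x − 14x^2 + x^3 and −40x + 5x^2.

Euclidean algorithm in ℚ[x]:
  x^3 − 14x^2 + 39x + 54 = ((1/5)x − 6/5)(5x^2 − 40x) + (−9x + 54)
  5x^2 − 40x = (−(5/9)x + 10/9)(−9x + 54) + (−60)
  −9x + 54 = ((3/20)x − 9/10)(−60) + (0)
The last nonzero remainder is the constant −60, so the polynomials are coprime and gcd = 1.

1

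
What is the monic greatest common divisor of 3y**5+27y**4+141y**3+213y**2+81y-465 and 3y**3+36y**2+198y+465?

Euclidean algorithm in ℚ[y]:
  3y**5+27y**4+141y**3+213y**2+81y-465 = (y**2-3y+17)(3y**3+36y**2+198y+465) + (-270y**2-1890y-8370)
  3y**3+36y**2+198y+465 = (-(1/90)y-1/18)(-270y**2-1890y-8370) + (0)
Last nonzero remainder: -270y**2-1890y-8370. Dividing through by -270 gives the monic gcd y**2+7y+31.

y**2+7y+31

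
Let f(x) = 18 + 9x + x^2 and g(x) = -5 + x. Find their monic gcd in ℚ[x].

1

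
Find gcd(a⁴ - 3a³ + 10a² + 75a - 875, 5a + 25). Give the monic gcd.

a + 5

Euclidean algorithm in ℚ[a]:
  a⁴ - 3a³ + 10a² + 75a - 875 = ((1/5)a³ - (8/5)a² + 10a - 35)(5a + 25) + (0)
Last nonzero remainder: 5a + 25. Dividing through by 5 gives the monic gcd a + 5.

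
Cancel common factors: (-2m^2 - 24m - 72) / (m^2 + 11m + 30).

Apply the Euclidean algorithm:
  -2m^2 - 24m - 72 = (-2)(m^2 + 11m + 30) + (-2m - 12)
  m^2 + 11m + 30 = (-(1/2)m - 5/2)(-2m - 12) + (0)
Last nonzero remainder: -2m - 12. Dividing through by -2 gives the monic gcd m + 6.
Cancel m + 6 from numerator and denominator to get the reduced form.

(-2m - 12)/(m + 5)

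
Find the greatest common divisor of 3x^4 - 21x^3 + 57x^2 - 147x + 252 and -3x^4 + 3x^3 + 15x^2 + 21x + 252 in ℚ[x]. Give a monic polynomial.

Apply the Euclidean algorithm:
  3x^4 - 21x^3 + 57x^2 - 147x + 252 = (-1)(-3x^4 + 3x^3 + 15x^2 + 21x + 252) + (-18x^3 + 72x^2 - 126x + 504)
  -3x^4 + 3x^3 + 15x^2 + 21x + 252 = ((1/6)x + 1/2)(-18x^3 + 72x^2 - 126x + 504) + (0)
Last nonzero remainder: -18x^3 + 72x^2 - 126x + 504. Dividing through by -18 gives the monic gcd x^3 - 4x^2 + 7x - 28.

x^3 - 4x^2 + 7x - 28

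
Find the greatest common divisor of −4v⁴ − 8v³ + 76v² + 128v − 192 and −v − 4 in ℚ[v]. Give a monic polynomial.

v + 4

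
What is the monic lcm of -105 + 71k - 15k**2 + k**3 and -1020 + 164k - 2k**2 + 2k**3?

-10710 + 6822k - 1351k**2 + 113k**3 - 11k**4 + k**5

By polynomial division,
  k**3 - 15k**2 + 71k - 105 = (1/2)(2k**3 - 2k**2 + 164k - 1020) + (-14k**2 - 11k + 405)
  2k**3 - 2k**2 + 164k - 1020 = (-(1/7)k + 25/98)(-14k**2 - 11k + 405) + ((22017/98)k - 110085/98)
  -14k**2 - 11k + 405 = (-(1372/22017)k - 2646/7339)((22017/98)k - 110085/98) + (0)
Last nonzero remainder: (22017/98)k - 110085/98. Dividing through by 22017/98 gives the monic gcd k - 5.
Then lcm(f, g) = f·g / gcd(f, g); expanding and making the result monic gives the answer.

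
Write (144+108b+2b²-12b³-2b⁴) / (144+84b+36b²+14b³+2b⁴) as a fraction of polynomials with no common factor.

(6+b-b²)/(6+b²)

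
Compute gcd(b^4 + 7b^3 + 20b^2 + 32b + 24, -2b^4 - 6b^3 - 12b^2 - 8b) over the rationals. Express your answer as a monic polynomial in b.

b^2 + 2b + 4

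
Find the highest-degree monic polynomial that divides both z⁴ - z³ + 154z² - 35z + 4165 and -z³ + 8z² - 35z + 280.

z² + 35

Repeated division with remainder:
  z⁴ - z³ + 154z² - 35z + 4165 = (-z - 7)(-z³ + 8z² - 35z + 280) + (175z² + 6125)
  -z³ + 8z² - 35z + 280 = (-(1/175)z + 8/175)(175z² + 6125) + (0)
Last nonzero remainder: 175z² + 6125. Dividing through by 175 gives the monic gcd z² + 35.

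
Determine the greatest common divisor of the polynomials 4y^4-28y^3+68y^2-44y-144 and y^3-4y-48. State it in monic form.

y-4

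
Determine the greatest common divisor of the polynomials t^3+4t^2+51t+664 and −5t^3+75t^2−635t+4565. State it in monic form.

t^2−4t+83

By polynomial division,
  t^3+4t^2+51t+664 = (−1/5)(−5t^3+75t^2−635t+4565) + (19t^2−76t+1577)
  −5t^3+75t^2−635t+4565 = (−(5/19)t+55/19)(19t^2−76t+1577) + (0)
Last nonzero remainder: 19t^2−76t+1577. Dividing through by 19 gives the monic gcd t^2−4t+83.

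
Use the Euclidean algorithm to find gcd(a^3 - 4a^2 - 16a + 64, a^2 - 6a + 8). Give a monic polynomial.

a - 4

By polynomial division,
  a^3 - 4a^2 - 16a + 64 = (a + 2)(a^2 - 6a + 8) + (-12a + 48)
  a^2 - 6a + 8 = (-(1/12)a + 1/6)(-12a + 48) + (0)
Last nonzero remainder: -12a + 48. Dividing through by -12 gives the monic gcd a - 4.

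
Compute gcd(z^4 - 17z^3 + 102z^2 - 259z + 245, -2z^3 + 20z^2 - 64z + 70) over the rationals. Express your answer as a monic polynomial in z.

z^3 - 10z^2 + 32z - 35

Euclidean algorithm in ℚ[z]:
  z^4 - 17z^3 + 102z^2 - 259z + 245 = (-(1/2)z + 7/2)(-2z^3 + 20z^2 - 64z + 70) + (0)
Last nonzero remainder: -2z^3 + 20z^2 - 64z + 70. Dividing through by -2 gives the monic gcd z^3 - 10z^2 + 32z - 35.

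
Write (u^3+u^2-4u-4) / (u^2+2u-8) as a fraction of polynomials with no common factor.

Apply the Euclidean algorithm:
  u^3+u^2-4u-4 = (u-1)(u^2+2u-8) + (6u-12)
  u^2+2u-8 = ((1/6)u+2/3)(6u-12) + (0)
Last nonzero remainder: 6u-12. Dividing through by 6 gives the monic gcd u-2.
Cancel u-2 from numerator and denominator to get the reduced form.

(u^2+3u+2)/(u+4)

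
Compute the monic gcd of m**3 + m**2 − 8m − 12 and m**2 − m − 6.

Euclidean algorithm in ℚ[m]:
  m**3 + m**2 − 8m − 12 = (m + 2)(m**2 − m − 6) + (0)
The last nonzero remainder m**2 − m − 6 is already monic.

m**2 − m − 6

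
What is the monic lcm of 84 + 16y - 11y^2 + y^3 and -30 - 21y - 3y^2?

Euclidean algorithm in ℚ[y]:
  y^3 - 11y^2 + 16y + 84 = (-(1/3)y + 6)(-3y^2 - 21y - 30) + (132y + 264)
  -3y^2 - 21y - 30 = (-(1/44)y - 5/44)(132y + 264) + (0)
Last nonzero remainder: 132y + 264. Dividing through by 132 gives the monic gcd y + 2.
Then lcm(f, g) = f·g / gcd(f, g); expanding and making the result monic gives the answer.

420 + 164y - 39y^2 - 6y^3 + y^4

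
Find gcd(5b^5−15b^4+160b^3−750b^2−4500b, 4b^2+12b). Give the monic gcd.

b^2+3b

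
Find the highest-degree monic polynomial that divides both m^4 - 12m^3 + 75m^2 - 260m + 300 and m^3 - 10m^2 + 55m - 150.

Repeated division with remainder:
  m^4 - 12m^3 + 75m^2 - 260m + 300 = (m - 2)(m^3 - 10m^2 + 55m - 150) + (0)
The last nonzero remainder m^3 - 10m^2 + 55m - 150 is already monic.

m^3 - 10m^2 + 55m - 150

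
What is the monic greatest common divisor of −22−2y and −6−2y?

Euclidean algorithm in ℚ[y]:
  −2y−22 = (−2y−6) + (−16)
  −2y−6 = ((1/8)y+3/8)(−16) + (0)
The last nonzero remainder is the constant −16, so the polynomials are coprime and gcd = 1.

1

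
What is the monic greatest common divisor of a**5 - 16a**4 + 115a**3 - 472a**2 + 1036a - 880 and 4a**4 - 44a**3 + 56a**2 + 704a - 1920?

a**2 - 9a + 20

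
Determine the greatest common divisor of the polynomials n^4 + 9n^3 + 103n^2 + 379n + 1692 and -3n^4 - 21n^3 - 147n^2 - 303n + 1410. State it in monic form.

n^2 + 4n + 47

By polynomial division,
  n^4 + 9n^3 + 103n^2 + 379n + 1692 = (-1/3)(-3n^4 - 21n^3 - 147n^2 - 303n + 1410) + (2n^3 + 54n^2 + 278n + 2162)
  -3n^4 - 21n^3 - 147n^2 - 303n + 1410 = (-(3/2)n + 30)(2n^3 + 54n^2 + 278n + 2162) + (-1350n^2 - 5400n - 63450)
  2n^3 + 54n^2 + 278n + 2162 = (-(1/675)n - 23/675)(-1350n^2 - 5400n - 63450) + (0)
Last nonzero remainder: -1350n^2 - 5400n - 63450. Dividing through by -1350 gives the monic gcd n^2 + 4n + 47.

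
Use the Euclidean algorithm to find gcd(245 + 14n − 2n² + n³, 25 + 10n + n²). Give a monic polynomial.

5 + n

Repeated division with remainder:
  n³ − 2n² + 14n + 245 = (n − 12)(n² + 10n + 25) + (109n + 545)
  n² + 10n + 25 = ((1/109)n + 5/109)(109n + 545) + (0)
Last nonzero remainder: 109n + 545. Dividing through by 109 gives the monic gcd n + 5.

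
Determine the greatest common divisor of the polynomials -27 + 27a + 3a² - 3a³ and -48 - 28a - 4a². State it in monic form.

3 + a

Apply the Euclidean algorithm:
  -3a³ + 3a² + 27a - 27 = ((3/4)a - 6)(-4a² - 28a - 48) + (-105a - 315)
  -4a² - 28a - 48 = ((4/105)a + 16/105)(-105a - 315) + (0)
Last nonzero remainder: -105a - 315. Dividing through by -105 gives the monic gcd a + 3.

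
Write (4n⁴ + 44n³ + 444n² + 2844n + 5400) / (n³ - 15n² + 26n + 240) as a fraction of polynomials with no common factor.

Apply the Euclidean algorithm:
  4n⁴ + 44n³ + 444n² + 2844n + 5400 = (4n + 104)(n³ - 15n² + 26n + 240) + (1900n² - 820n - 19560)
  n³ - 15n² + 26n + 240 = ((1/1900)n - 346/45125)(1900n² - 820n - 19560) + ((270816/9025)n + 812448/9025)
  1900n² - 820n - 19560 = ((4286875/67704)n - 7355375/33852)((270816/9025)n + 812448/9025) + (0)
Last nonzero remainder: (270816/9025)n + 812448/9025. Dividing through by 270816/9025 gives the monic gcd n + 3.
Cancel n + 3 from numerator and denominator to get the reduced form.

(4n³ + 32n² + 348n + 1800)/(n² - 18n + 80)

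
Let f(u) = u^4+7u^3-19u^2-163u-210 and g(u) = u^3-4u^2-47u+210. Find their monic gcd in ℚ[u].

Euclidean algorithm in ℚ[u]:
  u^4+7u^3-19u^2-163u-210 = (u+11)(u^3-4u^2-47u+210) + (72u^2+144u-2520)
  u^3-4u^2-47u+210 = ((1/72)u-1/12)(72u^2+144u-2520) + (0)
Last nonzero remainder: 72u^2+144u-2520. Dividing through by 72 gives the monic gcd u^2+2u-35.

u^2+2u-35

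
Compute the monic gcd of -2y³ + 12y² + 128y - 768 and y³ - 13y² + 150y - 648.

y - 6

By polynomial division,
  -2y³ + 12y² + 128y - 768 = (-2)(y³ - 13y² + 150y - 648) + (-14y² + 428y - 2064)
  y³ - 13y² + 150y - 648 = (-(1/14)y - 123/98)(-14y² + 428y - 2064) + ((26448/49)y - 158688/49)
  -14y² + 428y - 2064 = (-(343/13224)y + 2107/3306)((26448/49)y - 158688/49) + (0)
Last nonzero remainder: (26448/49)y - 158688/49. Dividing through by 26448/49 gives the monic gcd y - 6.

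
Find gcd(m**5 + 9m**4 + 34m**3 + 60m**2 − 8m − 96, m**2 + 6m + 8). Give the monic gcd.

Euclidean algorithm in ℚ[m]:
  m**5 + 9m**4 + 34m**3 + 60m**2 − 8m − 96 = (m**3 + 3m**2 + 8m − 12)(m**2 + 6m + 8) + (0)
The last nonzero remainder m**2 + 6m + 8 is already monic.

m**2 + 6m + 8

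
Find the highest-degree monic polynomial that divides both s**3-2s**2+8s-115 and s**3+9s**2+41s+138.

Repeated division with remainder:
  s**3-2s**2+8s-115 = (s**3+9s**2+41s+138) + (-11s**2-33s-253)
  s**3+9s**2+41s+138 = (-(1/11)s-6/11)(-11s**2-33s-253) + (0)
Last nonzero remainder: -11s**2-33s-253. Dividing through by -11 gives the monic gcd s**2+3s+23.

s**2+3s+23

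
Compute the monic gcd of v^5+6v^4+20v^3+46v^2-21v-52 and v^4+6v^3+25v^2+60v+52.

v^2+2v+13

Apply the Euclidean algorithm:
  v^5+6v^4+20v^3+46v^2-21v-52 = (v)(v^4+6v^3+25v^2+60v+52) + (-5v^3-14v^2-73v-52)
  v^4+6v^3+25v^2+60v+52 = (-(1/5)v-16/25)(-5v^3-14v^2-73v-52) + ((36/25)v^2+(72/25)v+468/25)
  -5v^3-14v^2-73v-52 = (-(125/36)v-25/9)((36/25)v^2+(72/25)v+468/25) + (0)
Last nonzero remainder: (36/25)v^2+(72/25)v+468/25. Dividing through by 36/25 gives the monic gcd v^2+2v+13.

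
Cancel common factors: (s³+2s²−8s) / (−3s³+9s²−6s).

(−s−4)/(3s−3)

Repeated division with remainder:
  s³+2s²−8s = (−1/3)(−3s³+9s²−6s) + (5s²−10s)
  −3s³+9s²−6s = (−(3/5)s+3/5)(5s²−10s) + (0)
Last nonzero remainder: 5s²−10s. Dividing through by 5 gives the monic gcd s²−2s.
Cancel s²−2s from numerator and denominator to get the reduced form.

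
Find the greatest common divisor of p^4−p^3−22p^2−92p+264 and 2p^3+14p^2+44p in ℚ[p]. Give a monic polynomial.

p^2+7p+22

By polynomial division,
  p^4−p^3−22p^2−92p+264 = ((1/2)p−4)(2p^3+14p^2+44p) + (12p^2+84p+264)
  2p^3+14p^2+44p = ((1/6)p)(12p^2+84p+264) + (0)
Last nonzero remainder: 12p^2+84p+264. Dividing through by 12 gives the monic gcd p^2+7p+22.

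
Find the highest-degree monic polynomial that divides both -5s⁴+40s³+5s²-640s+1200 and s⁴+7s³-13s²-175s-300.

s²-s-20

By polynomial division,
  -5s⁴+40s³+5s²-640s+1200 = (-5)(s⁴+7s³-13s²-175s-300) + (75s³-60s²-1515s-300)
  s⁴+7s³-13s²-175s-300 = ((1/75)s+13/125)(75s³-60s²-1515s-300) + ((336/25)s²-(336/25)s-1344/5)
  75s³-60s²-1515s-300 = ((625/112)s+125/112)((336/25)s²-(336/25)s-1344/5) + (0)
Last nonzero remainder: (336/25)s²-(336/25)s-1344/5. Dividing through by 336/25 gives the monic gcd s²-s-20.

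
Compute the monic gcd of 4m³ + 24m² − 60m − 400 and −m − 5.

m + 5

Repeated division with remainder:
  4m³ + 24m² − 60m − 400 = (−4m² − 4m + 80)(−m − 5) + (0)
Last nonzero remainder: −m − 5. Dividing through by −1 gives the monic gcd m + 5.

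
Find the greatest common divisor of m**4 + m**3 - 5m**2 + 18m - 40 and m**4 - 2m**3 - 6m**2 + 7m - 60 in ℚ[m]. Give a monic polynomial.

By polynomial division,
  m**4 + m**3 - 5m**2 + 18m - 40 = (m**4 - 2m**3 - 6m**2 + 7m - 60) + (3m**3 + m**2 + 11m + 20)
  m**4 - 2m**3 - 6m**2 + 7m - 60 = ((1/3)m - 7/9)(3m**3 + m**2 + 11m + 20) + (-(80/9)m**2 + (80/9)m - 400/9)
  3m**3 + m**2 + 11m + 20 = (-(27/80)m - 9/20)(-(80/9)m**2 + (80/9)m - 400/9) + (0)
Last nonzero remainder: -(80/9)m**2 + (80/9)m - 400/9. Dividing through by -80/9 gives the monic gcd m**2 - m + 5.

m**2 - m + 5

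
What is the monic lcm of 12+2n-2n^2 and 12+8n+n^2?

Apply the Euclidean algorithm:
  -2n^2+2n+12 = (-2)(n^2+8n+12) + (18n+36)
  n^2+8n+12 = ((1/18)n+1/3)(18n+36) + (0)
Last nonzero remainder: 18n+36. Dividing through by 18 gives the monic gcd n+2.
Then lcm(f, g) = f·g / gcd(f, g); expanding and making the result monic gives the answer.

-36-12n+5n^2+n^3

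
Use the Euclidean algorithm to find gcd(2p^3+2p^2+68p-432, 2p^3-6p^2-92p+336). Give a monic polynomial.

Apply the Euclidean algorithm:
  2p^3+2p^2+68p-432 = (2p^3-6p^2-92p+336) + (8p^2+160p-768)
  2p^3-6p^2-92p+336 = ((1/4)p-23/4)(8p^2+160p-768) + (1020p-4080)
  8p^2+160p-768 = ((2/255)p+16/85)(1020p-4080) + (0)
Last nonzero remainder: 1020p-4080. Dividing through by 1020 gives the monic gcd p-4.

p-4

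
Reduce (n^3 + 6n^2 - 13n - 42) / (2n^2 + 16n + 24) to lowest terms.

(n^2 + 4n - 21)/(2n + 12)

Repeated division with remainder:
  n^3 + 6n^2 - 13n - 42 = ((1/2)n - 1)(2n^2 + 16n + 24) + (-9n - 18)
  2n^2 + 16n + 24 = (-(2/9)n - 4/3)(-9n - 18) + (0)
Last nonzero remainder: -9n - 18. Dividing through by -9 gives the monic gcd n + 2.
Cancel n + 2 from numerator and denominator to get the reduced form.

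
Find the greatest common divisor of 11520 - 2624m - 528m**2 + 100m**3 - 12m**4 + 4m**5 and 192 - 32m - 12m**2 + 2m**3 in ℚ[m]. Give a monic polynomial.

Apply the Euclidean algorithm:
  4m**5 - 12m**4 + 100m**3 - 528m**2 - 2624m + 11520 = (2m**2 + 6m + 118)(2m**3 - 12m**2 - 32m + 192) + (696m**2 - 11136)
  2m**3 - 12m**2 - 32m + 192 = ((1/348)m - 1/58)(696m**2 - 11136) + (0)
Last nonzero remainder: 696m**2 - 11136. Dividing through by 696 gives the monic gcd m**2 - 16.

-16 + m**2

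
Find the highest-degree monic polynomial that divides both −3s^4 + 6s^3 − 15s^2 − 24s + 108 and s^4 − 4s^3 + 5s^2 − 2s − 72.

Repeated division with remainder:
  −3s^4 + 6s^3 − 15s^2 − 24s + 108 = (−3)(s^4 − 4s^3 + 5s^2 − 2s − 72) + (−6s^3 − 30s − 108)
  s^4 − 4s^3 + 5s^2 − 2s − 72 = (−(1/6)s + 2/3)(−6s^3 − 30s − 108) + (0)
Last nonzero remainder: −6s^3 − 30s − 108. Dividing through by −6 gives the monic gcd s^3 + 5s + 18.

s^3 + 5s + 18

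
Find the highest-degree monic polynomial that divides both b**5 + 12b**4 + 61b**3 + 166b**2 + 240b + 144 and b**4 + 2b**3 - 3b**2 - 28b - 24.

Euclidean algorithm in ℚ[b]:
  b**5 + 12b**4 + 61b**3 + 166b**2 + 240b + 144 = (b + 10)(b**4 + 2b**3 - 3b**2 - 28b - 24) + (44b**3 + 224b**2 + 544b + 384)
  b**4 + 2b**3 - 3b**2 - 28b - 24 = ((1/44)b - 17/242)(44b**3 + 224b**2 + 544b + 384) + ((45/121)b**2 + (180/121)b + 360/121)
  44b**3 + 224b**2 + 544b + 384 = ((5324/45)b + 1936/15)((45/121)b**2 + (180/121)b + 360/121) + (0)
Last nonzero remainder: (45/121)b**2 + (180/121)b + 360/121. Dividing through by 45/121 gives the monic gcd b**2 + 4b + 8.

b**2 + 4b + 8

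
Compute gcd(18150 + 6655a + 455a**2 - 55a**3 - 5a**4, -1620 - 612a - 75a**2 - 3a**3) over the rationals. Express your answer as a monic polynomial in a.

Repeated division with remainder:
  -5a**4 - 55a**3 + 455a**2 + 6655a + 18150 = ((5/3)a - 70/3)(-3a**3 - 75a**2 - 612a - 1620) + (-275a**2 - 4925a - 19650)
  -3a**3 - 75a**2 - 612a - 1620 = ((3/275)a + 234/3025)(-275a**2 - 4925a - 19650) + (-(2016/121)a - 12096/121)
  -275a**2 - 4925a - 19650 = ((33275/2016)a + 396275/2016)(-(2016/121)a - 12096/121) + (0)
Last nonzero remainder: -(2016/121)a - 12096/121. Dividing through by -2016/121 gives the monic gcd a + 6.

6 + a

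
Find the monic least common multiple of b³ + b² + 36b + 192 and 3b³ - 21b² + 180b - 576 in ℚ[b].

b⁴ - 3b³ + 32b² + 48b - 768

Apply the Euclidean algorithm:
  b³ + b² + 36b + 192 = (1/3)(3b³ - 21b² + 180b - 576) + (8b² - 24b + 384)
  3b³ - 21b² + 180b - 576 = ((3/8)b - 3/2)(8b² - 24b + 384) + (0)
Last nonzero remainder: 8b² - 24b + 384. Dividing through by 8 gives the monic gcd b² - 3b + 48.
Then lcm(f, g) = f·g / gcd(f, g); expanding and making the result monic gives the answer.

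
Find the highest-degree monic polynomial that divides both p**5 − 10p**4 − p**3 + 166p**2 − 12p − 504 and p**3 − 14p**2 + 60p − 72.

p**2 − 8p + 12

Apply the Euclidean algorithm:
  p**5 − 10p**4 − p**3 + 166p**2 − 12p − 504 = (p**2 + 4p − 5)(p**3 − 14p**2 + 60p − 72) + (−72p**2 + 576p − 864)
  p**3 − 14p**2 + 60p − 72 = (−(1/72)p + 1/12)(−72p**2 + 576p − 864) + (0)
Last nonzero remainder: −72p**2 + 576p − 864. Dividing through by −72 gives the monic gcd p**2 − 8p + 12.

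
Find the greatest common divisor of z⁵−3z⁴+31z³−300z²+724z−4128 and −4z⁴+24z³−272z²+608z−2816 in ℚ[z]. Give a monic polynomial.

z²−2z+16

Euclidean algorithm in ℚ[z]:
  z⁵−3z⁴+31z³−300z²+724z−4128 = (−(1/4)z−3/4)(−4z⁴+24z³−272z²+608z−2816) + (−19z³−352z²+476z−6240)
  −4z⁴+24z³−272z²+608z−2816 = ((4/19)z−1864/361)(−19z³−352z²+476z−6240) + (−(790496/361)z²+(1580992/361)z−12647936/361)
  −19z³−352z²+476z−6240 = ((6859/790496)z+70395/395248)(−(790496/361)z²+(1580992/361)z−12647936/361) + (0)
Last nonzero remainder: −(790496/361)z²+(1580992/361)z−12647936/361. Dividing through by −790496/361 gives the monic gcd z²−2z+16.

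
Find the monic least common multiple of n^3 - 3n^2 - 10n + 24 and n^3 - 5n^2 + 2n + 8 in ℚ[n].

n^4 - 2n^3 - 13n^2 + 14n + 24

By polynomial division,
  n^3 - 3n^2 - 10n + 24 = (n^3 - 5n^2 + 2n + 8) + (2n^2 - 12n + 16)
  n^3 - 5n^2 + 2n + 8 = ((1/2)n + 1/2)(2n^2 - 12n + 16) + (0)
Last nonzero remainder: 2n^2 - 12n + 16. Dividing through by 2 gives the monic gcd n^2 - 6n + 8.
Then lcm(f, g) = f·g / gcd(f, g); expanding and making the result monic gives the answer.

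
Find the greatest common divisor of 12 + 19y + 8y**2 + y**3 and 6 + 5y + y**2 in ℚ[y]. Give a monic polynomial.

3 + y

Repeated division with remainder:
  y**3 + 8y**2 + 19y + 12 = (y + 3)(y**2 + 5y + 6) + (-2y - 6)
  y**2 + 5y + 6 = (-(1/2)y - 1)(-2y - 6) + (0)
Last nonzero remainder: -2y - 6. Dividing through by -2 gives the monic gcd y + 3.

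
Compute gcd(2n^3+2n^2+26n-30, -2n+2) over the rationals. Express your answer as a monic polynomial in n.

Euclidean algorithm in ℚ[n]:
  2n^3+2n^2+26n-30 = (-n^2-2n-15)(-2n+2) + (0)
Last nonzero remainder: -2n+2. Dividing through by -2 gives the monic gcd n-1.

n-1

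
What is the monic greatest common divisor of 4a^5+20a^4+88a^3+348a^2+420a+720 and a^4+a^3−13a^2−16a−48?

a^3+5a^2+7a+12

Apply the Euclidean algorithm:
  4a^5+20a^4+88a^3+348a^2+420a+720 = (4a+16)(a^4+a^3−13a^2−16a−48) + (124a^3+620a^2+868a+1488)
  a^4+a^3−13a^2−16a−48 = ((1/124)a−1/31)(124a^3+620a^2+868a+1488) + (0)
Last nonzero remainder: 124a^3+620a^2+868a+1488. Dividing through by 124 gives the monic gcd a^3+5a^2+7a+12.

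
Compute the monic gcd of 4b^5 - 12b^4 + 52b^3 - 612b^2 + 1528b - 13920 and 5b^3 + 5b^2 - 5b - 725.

b^2 + 6b + 29

Repeated division with remainder:
  4b^5 - 12b^4 + 52b^3 - 612b^2 + 1528b - 13920 = ((4/5)b^2 - (16/5)b + 72/5)(5b^3 + 5b^2 - 5b - 725) + (-120b^2 - 720b - 3480)
  5b^3 + 5b^2 - 5b - 725 = (-(1/24)b + 5/24)(-120b^2 - 720b - 3480) + (0)
Last nonzero remainder: -120b^2 - 720b - 3480. Dividing through by -120 gives the monic gcd b^2 + 6b + 29.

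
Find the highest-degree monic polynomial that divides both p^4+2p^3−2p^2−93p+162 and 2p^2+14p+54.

p^2+7p+27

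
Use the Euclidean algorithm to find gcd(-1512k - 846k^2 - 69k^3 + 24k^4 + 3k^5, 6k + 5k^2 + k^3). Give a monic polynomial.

By polynomial division,
  3k^5 + 24k^4 - 69k^3 - 846k^2 - 1512k = (3k^2 + 9k - 132)(k^3 + 5k^2 + 6k) + (-240k^2 - 720k)
  k^3 + 5k^2 + 6k = (-(1/240)k - 1/120)(-240k^2 - 720k) + (0)
Last nonzero remainder: -240k^2 - 720k. Dividing through by -240 gives the monic gcd k^2 + 3k.

3k + k^2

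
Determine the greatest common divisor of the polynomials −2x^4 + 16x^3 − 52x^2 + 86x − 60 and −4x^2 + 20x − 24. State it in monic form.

Euclidean algorithm in ℚ[x]:
  −2x^4 + 16x^3 − 52x^2 + 86x − 60 = ((1/2)x^2 − (3/2)x + 5/2)(−4x^2 + 20x − 24) + (0)
Last nonzero remainder: −4x^2 + 20x − 24. Dividing through by −4 gives the monic gcd x^2 − 5x + 6.

x^2 − 5x + 6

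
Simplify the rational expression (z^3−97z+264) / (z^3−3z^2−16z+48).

Repeated division with remainder:
  z^3−97z+264 = (z^3−3z^2−16z+48) + (3z^2−81z+216)
  z^3−3z^2−16z+48 = ((1/3)z+8)(3z^2−81z+216) + (560z−1680)
  3z^2−81z+216 = ((3/560)z−9/70)(560z−1680) + (0)
Last nonzero remainder: 560z−1680. Dividing through by 560 gives the monic gcd z−3.
Cancel z−3 from numerator and denominator to get the reduced form.

(z^2+3z−88)/(z^2−16)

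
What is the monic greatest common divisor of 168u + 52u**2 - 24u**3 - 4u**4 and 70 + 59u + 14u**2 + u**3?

14 + 9u + u**2

Euclidean algorithm in ℚ[u]:
  -4u**4 - 24u**3 + 52u**2 + 168u = (-4u + 32)(u**3 + 14u**2 + 59u + 70) + (-160u**2 - 1440u - 2240)
  u**3 + 14u**2 + 59u + 70 = (-(1/160)u - 1/32)(-160u**2 - 1440u - 2240) + (0)
Last nonzero remainder: -160u**2 - 1440u - 2240. Dividing through by -160 gives the monic gcd u**2 + 9u + 14.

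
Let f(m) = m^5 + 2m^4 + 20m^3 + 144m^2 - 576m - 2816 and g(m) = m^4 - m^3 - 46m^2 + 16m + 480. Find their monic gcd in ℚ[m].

m^2 - 16

Apply the Euclidean algorithm:
  m^5 + 2m^4 + 20m^3 + 144m^2 - 576m - 2816 = (m + 3)(m^4 - m^3 - 46m^2 + 16m + 480) + (69m^3 + 266m^2 - 1104m - 4256)
  m^4 - m^3 - 46m^2 + 16m + 480 = ((1/69)m - 335/4761)(69m^3 + 266m^2 - 1104m - 4256) + (-(53720/4761)m^2 + 859520/4761)
  69m^3 + 266m^2 - 1104m - 4256 = (-(328509/53720)m - 633213/26860)(-(53720/4761)m^2 + 859520/4761) + (0)
Last nonzero remainder: -(53720/4761)m^2 + 859520/4761. Dividing through by -53720/4761 gives the monic gcd m^2 - 16.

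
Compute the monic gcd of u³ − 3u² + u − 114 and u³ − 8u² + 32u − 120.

Apply the Euclidean algorithm:
  u³ − 3u² + u − 114 = (u³ − 8u² + 32u − 120) + (5u² − 31u + 6)
  u³ − 8u² + 32u − 120 = ((1/5)u − 9/25)(5u² − 31u + 6) + ((491/25)u − 2946/25)
  5u² − 31u + 6 = ((125/491)u − 25/491)((491/25)u − 2946/25) + (0)
Last nonzero remainder: (491/25)u − 2946/25. Dividing through by 491/25 gives the monic gcd u − 6.

u − 6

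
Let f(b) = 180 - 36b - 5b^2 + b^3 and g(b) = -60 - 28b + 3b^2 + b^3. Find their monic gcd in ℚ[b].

Apply the Euclidean algorithm:
  b^3 - 5b^2 - 36b + 180 = (b^3 + 3b^2 - 28b - 60) + (-8b^2 - 8b + 240)
  b^3 + 3b^2 - 28b - 60 = (-(1/8)b - 1/4)(-8b^2 - 8b + 240) + (0)
Last nonzero remainder: -8b^2 - 8b + 240. Dividing through by -8 gives the monic gcd b^2 + b - 30.

-30 + b + b^2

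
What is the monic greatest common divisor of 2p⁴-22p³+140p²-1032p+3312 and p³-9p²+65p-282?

p-6

By polynomial division,
  2p⁴-22p³+140p²-1032p+3312 = (2p-4)(p³-9p²+65p-282) + (-26p²-208p+2184)
  p³-9p²+65p-282 = (-(1/26)p+17/26)(-26p²-208p+2184) + (285p-1710)
  -26p²-208p+2184 = (-(26/285)p-364/285)(285p-1710) + (0)
Last nonzero remainder: 285p-1710. Dividing through by 285 gives the monic gcd p-6.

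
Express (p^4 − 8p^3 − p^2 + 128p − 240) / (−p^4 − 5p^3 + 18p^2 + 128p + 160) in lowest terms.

(−p^2 + 7p − 12)/(p^2 + 6p + 8)

Apply the Euclidean algorithm:
  p^4 − 8p^3 − p^2 + 128p − 240 = (−1)(−p^4 − 5p^3 + 18p^2 + 128p + 160) + (−13p^3 + 17p^2 + 256p − 80)
  −p^4 − 5p^3 + 18p^2 + 128p + 160 = ((1/13)p + 82/169)(−13p^3 + 17p^2 + 256p − 80) + (−(1680/169)p^2 + (1680/169)p + 33600/169)
  −13p^3 + 17p^2 + 256p − 80 = ((2197/1680)p − 169/420)(−(1680/169)p^2 + (1680/169)p + 33600/169) + (0)
Last nonzero remainder: −(1680/169)p^2 + (1680/169)p + 33600/169. Dividing through by −1680/169 gives the monic gcd p^2 − p − 20.
Cancel p^2 − p − 20 from numerator and denominator to get the reduced form.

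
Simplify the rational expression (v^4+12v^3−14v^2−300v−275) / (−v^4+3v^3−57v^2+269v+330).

(−v^2−16v−55)/(v^2+v+66)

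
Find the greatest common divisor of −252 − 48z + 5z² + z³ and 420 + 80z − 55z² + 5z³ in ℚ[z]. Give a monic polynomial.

−7 + z

Euclidean algorithm in ℚ[z]:
  z³ + 5z² − 48z − 252 = (1/5)(5z³ − 55z² + 80z + 420) + (16z² − 64z − 336)
  5z³ − 55z² + 80z + 420 = ((5/16)z − 35/16)(16z² − 64z − 336) + (45z − 315)
  16z² − 64z − 336 = ((16/45)z + 16/15)(45z − 315) + (0)
Last nonzero remainder: 45z − 315. Dividing through by 45 gives the monic gcd z − 7.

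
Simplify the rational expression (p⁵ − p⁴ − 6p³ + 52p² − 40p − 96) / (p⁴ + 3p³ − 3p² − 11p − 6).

Apply the Euclidean algorithm:
  p⁵ − p⁴ − 6p³ + 52p² − 40p − 96 = (p − 4)(p⁴ + 3p³ − 3p² − 11p − 6) + (9p³ + 51p² − 78p − 120)
  p⁴ + 3p³ − 3p² − 11p − 6 = ((1/9)p − 8/27)(9p³ + 51p² − 78p − 120) + ((187/9)p² − (187/9)p − 374/9)
  9p³ + 51p² − 78p − 120 = ((81/187)p + 540/187)((187/9)p² − (187/9)p − 374/9) + (0)
Last nonzero remainder: (187/9)p² − (187/9)p − 374/9. Dividing through by 187/9 gives the monic gcd p² − p − 2.
Cancel p² − p − 2 from numerator and denominator to get the reduced form.

(p³ − 4p + 48)/(p² + 4p + 3)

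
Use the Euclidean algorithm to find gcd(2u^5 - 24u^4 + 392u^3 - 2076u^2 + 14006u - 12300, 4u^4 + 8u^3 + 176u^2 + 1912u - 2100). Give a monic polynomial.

u^3 - 5u^2 + 79u - 75

Repeated division with remainder:
  2u^5 - 24u^4 + 392u^3 - 2076u^2 + 14006u - 12300 = ((1/2)u - 7)(4u^4 + 8u^3 + 176u^2 + 1912u - 2100) + (360u^3 - 1800u^2 + 28440u - 27000)
  4u^4 + 8u^3 + 176u^2 + 1912u - 2100 = ((1/90)u + 7/90)(360u^3 - 1800u^2 + 28440u - 27000) + (0)
Last nonzero remainder: 360u^3 - 1800u^2 + 28440u - 27000. Dividing through by 360 gives the monic gcd u^3 - 5u^2 + 79u - 75.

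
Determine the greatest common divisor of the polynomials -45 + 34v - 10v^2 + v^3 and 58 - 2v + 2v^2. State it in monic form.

1

Repeated division with remainder:
  v^3 - 10v^2 + 34v - 45 = ((1/2)v - 9/2)(2v^2 - 2v + 58) + (-4v + 216)
  2v^2 - 2v + 58 = (-(1/2)v - 53/2)(-4v + 216) + (5782)
  -4v + 216 = (-(2/2891)v + 108/2891)(5782) + (0)
The last nonzero remainder is the constant 5782, so the polynomials are coprime and gcd = 1.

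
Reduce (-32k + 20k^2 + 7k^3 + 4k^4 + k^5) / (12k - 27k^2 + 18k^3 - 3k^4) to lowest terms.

By polynomial division,
  k^5 + 4k^4 + 7k^3 + 20k^2 - 32k = (-(1/3)k - 10/3)(-3k^4 + 18k^3 - 27k^2 + 12k) + (58k^3 - 66k^2 + 8k)
  -3k^4 + 18k^3 - 27k^2 + 12k = (-(3/58)k + 423/1682)(58k^3 - 66k^2 + 8k) + (-(8400/841)k^2 + (8400/841)k)
  58k^3 - 66k^2 + 8k = (-(24389/4200)k + 841/1050)(-(8400/841)k^2 + (8400/841)k) + (0)
Last nonzero remainder: -(8400/841)k^2 + (8400/841)k. Dividing through by -8400/841 gives the monic gcd k^2 - k.
Cancel k^2 - k from numerator and denominator to get the reduced form.

(-32 - 12k - 5k^2 - k^3)/(12 - 15k + 3k^2)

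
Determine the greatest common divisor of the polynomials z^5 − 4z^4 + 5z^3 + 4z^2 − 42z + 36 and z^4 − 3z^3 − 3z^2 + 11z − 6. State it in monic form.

Repeated division with remainder:
  z^5 − 4z^4 + 5z^3 + 4z^2 − 42z + 36 = (z − 1)(z^4 − 3z^3 − 3z^2 + 11z − 6) + (5z^3 − 10z^2 − 25z + 30)
  z^4 − 3z^3 − 3z^2 + 11z − 6 = ((1/5)z − 1/5)(5z^3 − 10z^2 − 25z + 30) + (0)
Last nonzero remainder: 5z^3 − 10z^2 − 25z + 30. Dividing through by 5 gives the monic gcd z^3 − 2z^2 − 5z + 6.

z^3 − 2z^2 − 5z + 6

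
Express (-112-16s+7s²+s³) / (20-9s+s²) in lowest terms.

Apply the Euclidean algorithm:
  s³+7s²-16s-112 = (s+16)(s²-9s+20) + (108s-432)
  s²-9s+20 = ((1/108)s-5/108)(108s-432) + (0)
Last nonzero remainder: 108s-432. Dividing through by 108 gives the monic gcd s-4.
Cancel s-4 from numerator and denominator to get the reduced form.

(28+11s+s²)/(-5+s)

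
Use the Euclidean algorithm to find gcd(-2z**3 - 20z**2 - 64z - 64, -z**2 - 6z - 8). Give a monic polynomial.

Euclidean algorithm in ℚ[z]:
  -2z**3 - 20z**2 - 64z - 64 = (2z + 8)(-z**2 - 6z - 8) + (0)
Last nonzero remainder: -z**2 - 6z - 8. Dividing through by -1 gives the monic gcd z**2 + 6z + 8.

z**2 + 6z + 8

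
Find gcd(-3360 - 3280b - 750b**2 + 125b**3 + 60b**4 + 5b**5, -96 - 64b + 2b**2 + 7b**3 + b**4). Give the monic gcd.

8 + 6b + b**2

By polynomial division,
  5b**5 + 60b**4 + 125b**3 - 750b**2 - 3280b - 3360 = (5b + 25)(b**4 + 7b**3 + 2b**2 - 64b - 96) + (-60b**3 - 480b**2 - 1200b - 960)
  b**4 + 7b**3 + 2b**2 - 64b - 96 = (-(1/60)b + 1/60)(-60b**3 - 480b**2 - 1200b - 960) + (-10b**2 - 60b - 80)
  -60b**3 - 480b**2 - 1200b - 960 = (6b + 12)(-10b**2 - 60b - 80) + (0)
Last nonzero remainder: -10b**2 - 60b - 80. Dividing through by -10 gives the monic gcd b**2 + 6b + 8.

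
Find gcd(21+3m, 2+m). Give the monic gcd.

1

Repeated division with remainder:
  3m+21 = (3)(m+2) + (15)
  m+2 = ((1/15)m+2/15)(15) + (0)
The last nonzero remainder is the constant 15, so the polynomials are coprime and gcd = 1.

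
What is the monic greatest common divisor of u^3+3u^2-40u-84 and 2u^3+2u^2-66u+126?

u+7

Apply the Euclidean algorithm:
  u^3+3u^2-40u-84 = (1/2)(2u^3+2u^2-66u+126) + (2u^2-7u-147)
  2u^3+2u^2-66u+126 = (u+9/2)(2u^2-7u-147) + ((225/2)u+1575/2)
  2u^2-7u-147 = ((4/225)u-14/75)((225/2)u+1575/2) + (0)
Last nonzero remainder: (225/2)u+1575/2. Dividing through by 225/2 gives the monic gcd u+7.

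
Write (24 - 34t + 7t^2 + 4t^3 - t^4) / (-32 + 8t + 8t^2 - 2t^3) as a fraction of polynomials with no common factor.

(-3 + 2t + t^2)/(4 + 2t)

Euclidean algorithm in ℚ[t]:
  -t^4 + 4t^3 + 7t^2 - 34t + 24 = ((1/2)t)(-2t^3 + 8t^2 + 8t - 32) + (3t^2 - 18t + 24)
  -2t^3 + 8t^2 + 8t - 32 = (-(2/3)t - 4/3)(3t^2 - 18t + 24) + (0)
Last nonzero remainder: 3t^2 - 18t + 24. Dividing through by 3 gives the monic gcd t^2 - 6t + 8.
Cancel t^2 - 6t + 8 from numerator and denominator to get the reduced form.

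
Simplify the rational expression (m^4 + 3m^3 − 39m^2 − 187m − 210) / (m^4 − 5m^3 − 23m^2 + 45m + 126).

Apply the Euclidean algorithm:
  m^4 + 3m^3 − 39m^2 − 187m − 210 = (m^4 − 5m^3 − 23m^2 + 45m + 126) + (8m^3 − 16m^2 − 232m − 336)
  m^4 − 5m^3 − 23m^2 + 45m + 126 = ((1/8)m − 3/8)(8m^3 − 16m^2 − 232m − 336) + (0)
Last nonzero remainder: 8m^3 − 16m^2 − 232m − 336. Dividing through by 8 gives the monic gcd m^3 − 2m^2 − 29m − 42.
Cancel m^3 − 2m^2 − 29m − 42 from numerator and denominator to get the reduced form.

(m + 5)/(m − 3)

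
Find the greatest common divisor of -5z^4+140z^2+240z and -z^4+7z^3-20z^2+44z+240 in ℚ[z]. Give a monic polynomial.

Euclidean algorithm in ℚ[z]:
  -5z^4+140z^2+240z = (5)(-z^4+7z^3-20z^2+44z+240) + (-35z^3+240z^2+20z-1200)
  -z^4+7z^3-20z^2+44z+240 = ((1/35)z-1/245)(-35z^3+240z^2+20z-1200) + (-(960/49)z^2+(3840/49)z+11520/49)
  -35z^3+240z^2+20z-1200 = ((343/192)z-245/48)(-(960/49)z^2+(3840/49)z+11520/49) + (0)
Last nonzero remainder: -(960/49)z^2+(3840/49)z+11520/49. Dividing through by -960/49 gives the monic gcd z^2-4z-12.

z^2-4z-12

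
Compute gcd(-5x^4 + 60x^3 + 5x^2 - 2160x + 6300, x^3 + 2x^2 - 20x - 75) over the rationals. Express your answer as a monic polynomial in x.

x - 5

Repeated division with remainder:
  -5x^4 + 60x^3 + 5x^2 - 2160x + 6300 = (-5x + 70)(x^3 + 2x^2 - 20x - 75) + (-235x^2 - 1135x + 11550)
  x^3 + 2x^2 - 20x - 75 = (-(1/235)x + 133/11045)(-235x^2 - 1135x + 11550) + ((94581/2209)x - 472905/2209)
  -235x^2 - 1135x + 11550 = (-(519115/94581)x - 1700930/31527)((94581/2209)x - 472905/2209) + (0)
Last nonzero remainder: (94581/2209)x - 472905/2209. Dividing through by 94581/2209 gives the monic gcd x - 5.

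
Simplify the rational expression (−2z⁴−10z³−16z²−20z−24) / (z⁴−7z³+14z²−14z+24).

(−2z²−10z−12)/(z²−7z+12)

By polynomial division,
  −2z⁴−10z³−16z²−20z−24 = (−2)(z⁴−7z³+14z²−14z+24) + (−24z³+12z²−48z+24)
  z⁴−7z³+14z²−14z+24 = (−(1/24)z+13/48)(−24z³+12z²−48z+24) + ((35/4)z²+35/2)
  −24z³+12z²−48z+24 = (−(96/35)z+48/35)((35/4)z²+35/2) + (0)
Last nonzero remainder: (35/4)z²+35/2. Dividing through by 35/4 gives the monic gcd z²+2.
Cancel z²+2 from numerator and denominator to get the reduced form.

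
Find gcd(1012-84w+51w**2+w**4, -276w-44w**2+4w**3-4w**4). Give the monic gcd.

Repeated division with remainder:
  w**4+51w**2-84w+1012 = (-1/4)(-4w**4+4w**3-44w**2-276w) + (w**3+40w**2-153w+1012)
  -4w**4+4w**3-44w**2-276w = (-4w+164)(w**3+40w**2-153w+1012) + (-7216w**2+28864w-165968)
  w**3+40w**2-153w+1012 = (-(1/7216)w-1/164)(-7216w**2+28864w-165968) + (0)
Last nonzero remainder: -7216w**2+28864w-165968. Dividing through by -7216 gives the monic gcd w**2-4w+23.

23-4w+w**2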